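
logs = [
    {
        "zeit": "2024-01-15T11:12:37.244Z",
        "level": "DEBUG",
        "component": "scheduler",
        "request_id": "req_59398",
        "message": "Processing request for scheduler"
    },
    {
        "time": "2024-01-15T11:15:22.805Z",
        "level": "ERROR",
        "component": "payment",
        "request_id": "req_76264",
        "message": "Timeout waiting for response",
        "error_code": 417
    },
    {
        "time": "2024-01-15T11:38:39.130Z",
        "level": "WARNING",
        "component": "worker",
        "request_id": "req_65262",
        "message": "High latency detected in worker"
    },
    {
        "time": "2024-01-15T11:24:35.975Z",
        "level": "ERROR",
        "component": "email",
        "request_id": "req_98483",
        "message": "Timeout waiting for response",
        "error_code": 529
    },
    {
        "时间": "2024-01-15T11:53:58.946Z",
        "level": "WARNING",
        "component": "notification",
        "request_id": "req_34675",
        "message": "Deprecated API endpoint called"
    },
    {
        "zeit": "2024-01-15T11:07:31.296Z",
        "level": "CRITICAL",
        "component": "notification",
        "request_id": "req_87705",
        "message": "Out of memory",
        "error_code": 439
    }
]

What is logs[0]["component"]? "scheduler"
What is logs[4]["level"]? "WARNING"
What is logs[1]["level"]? "ERROR"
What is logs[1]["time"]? "2024-01-15T11:15:22.805Z"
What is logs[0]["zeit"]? "2024-01-15T11:12:37.244Z"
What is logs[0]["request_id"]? "req_59398"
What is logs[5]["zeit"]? "2024-01-15T11:07:31.296Z"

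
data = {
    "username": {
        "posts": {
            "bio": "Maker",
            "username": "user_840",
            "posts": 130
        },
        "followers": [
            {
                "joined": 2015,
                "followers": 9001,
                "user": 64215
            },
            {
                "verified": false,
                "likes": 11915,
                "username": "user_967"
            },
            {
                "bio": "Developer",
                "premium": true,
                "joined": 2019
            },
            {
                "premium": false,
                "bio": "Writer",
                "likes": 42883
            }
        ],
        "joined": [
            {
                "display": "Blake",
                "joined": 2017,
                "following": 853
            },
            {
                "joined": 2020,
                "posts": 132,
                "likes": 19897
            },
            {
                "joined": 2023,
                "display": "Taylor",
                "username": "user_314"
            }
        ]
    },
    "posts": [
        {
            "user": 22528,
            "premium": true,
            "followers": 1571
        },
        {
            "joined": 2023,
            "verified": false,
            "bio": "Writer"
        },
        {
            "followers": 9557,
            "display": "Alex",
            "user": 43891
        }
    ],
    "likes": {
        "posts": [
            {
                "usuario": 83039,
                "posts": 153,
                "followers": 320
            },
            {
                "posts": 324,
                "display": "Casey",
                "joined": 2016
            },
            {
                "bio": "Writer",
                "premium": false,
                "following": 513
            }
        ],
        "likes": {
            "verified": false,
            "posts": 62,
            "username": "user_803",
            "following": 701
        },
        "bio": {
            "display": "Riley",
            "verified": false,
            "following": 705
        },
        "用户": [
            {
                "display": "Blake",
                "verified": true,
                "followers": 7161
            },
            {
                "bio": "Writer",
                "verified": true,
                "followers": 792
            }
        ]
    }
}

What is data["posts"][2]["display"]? "Alex"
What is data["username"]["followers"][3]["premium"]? False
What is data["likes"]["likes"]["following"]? 701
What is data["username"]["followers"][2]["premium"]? True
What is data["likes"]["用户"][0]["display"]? "Blake"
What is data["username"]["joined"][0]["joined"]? 2017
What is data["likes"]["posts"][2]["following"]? 513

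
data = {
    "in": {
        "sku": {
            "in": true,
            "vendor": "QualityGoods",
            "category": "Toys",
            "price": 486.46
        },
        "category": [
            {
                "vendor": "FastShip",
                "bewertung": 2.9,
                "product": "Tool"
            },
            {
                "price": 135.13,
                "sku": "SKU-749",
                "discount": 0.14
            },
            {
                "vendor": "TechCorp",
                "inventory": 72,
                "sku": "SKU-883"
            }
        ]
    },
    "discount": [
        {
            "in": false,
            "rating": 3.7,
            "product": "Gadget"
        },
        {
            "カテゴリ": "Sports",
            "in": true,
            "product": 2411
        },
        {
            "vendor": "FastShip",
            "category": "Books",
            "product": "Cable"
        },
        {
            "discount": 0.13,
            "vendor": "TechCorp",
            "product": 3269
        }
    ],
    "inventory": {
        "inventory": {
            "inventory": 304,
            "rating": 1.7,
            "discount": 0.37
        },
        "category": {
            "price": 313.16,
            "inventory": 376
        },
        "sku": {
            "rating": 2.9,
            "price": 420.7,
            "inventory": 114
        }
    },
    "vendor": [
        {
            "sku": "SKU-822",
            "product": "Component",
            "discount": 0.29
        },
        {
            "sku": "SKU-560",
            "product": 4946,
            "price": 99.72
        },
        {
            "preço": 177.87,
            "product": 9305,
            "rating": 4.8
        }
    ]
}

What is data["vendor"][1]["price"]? 99.72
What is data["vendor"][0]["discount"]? 0.29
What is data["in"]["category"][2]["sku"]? "SKU-883"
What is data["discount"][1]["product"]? 2411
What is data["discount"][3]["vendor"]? "TechCorp"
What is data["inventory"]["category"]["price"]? 313.16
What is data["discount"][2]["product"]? "Cable"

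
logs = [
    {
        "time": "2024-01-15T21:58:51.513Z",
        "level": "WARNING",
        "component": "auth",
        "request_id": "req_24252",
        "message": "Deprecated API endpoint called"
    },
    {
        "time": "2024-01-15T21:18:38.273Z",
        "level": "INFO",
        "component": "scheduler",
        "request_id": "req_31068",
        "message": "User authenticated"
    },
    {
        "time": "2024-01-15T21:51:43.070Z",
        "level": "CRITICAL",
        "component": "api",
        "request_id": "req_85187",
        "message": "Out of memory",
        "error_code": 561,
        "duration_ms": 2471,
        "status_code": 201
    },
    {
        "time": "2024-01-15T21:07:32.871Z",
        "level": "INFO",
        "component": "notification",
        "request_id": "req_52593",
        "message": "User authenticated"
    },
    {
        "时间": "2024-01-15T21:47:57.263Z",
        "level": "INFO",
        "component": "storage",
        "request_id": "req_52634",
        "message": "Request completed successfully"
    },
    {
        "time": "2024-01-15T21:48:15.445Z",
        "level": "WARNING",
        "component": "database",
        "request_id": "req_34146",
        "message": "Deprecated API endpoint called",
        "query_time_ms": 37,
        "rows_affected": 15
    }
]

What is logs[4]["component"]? "storage"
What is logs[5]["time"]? "2024-01-15T21:48:15.445Z"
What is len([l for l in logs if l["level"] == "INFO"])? 3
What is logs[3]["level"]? "INFO"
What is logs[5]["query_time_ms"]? 37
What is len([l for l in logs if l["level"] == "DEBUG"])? 0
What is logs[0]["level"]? "WARNING"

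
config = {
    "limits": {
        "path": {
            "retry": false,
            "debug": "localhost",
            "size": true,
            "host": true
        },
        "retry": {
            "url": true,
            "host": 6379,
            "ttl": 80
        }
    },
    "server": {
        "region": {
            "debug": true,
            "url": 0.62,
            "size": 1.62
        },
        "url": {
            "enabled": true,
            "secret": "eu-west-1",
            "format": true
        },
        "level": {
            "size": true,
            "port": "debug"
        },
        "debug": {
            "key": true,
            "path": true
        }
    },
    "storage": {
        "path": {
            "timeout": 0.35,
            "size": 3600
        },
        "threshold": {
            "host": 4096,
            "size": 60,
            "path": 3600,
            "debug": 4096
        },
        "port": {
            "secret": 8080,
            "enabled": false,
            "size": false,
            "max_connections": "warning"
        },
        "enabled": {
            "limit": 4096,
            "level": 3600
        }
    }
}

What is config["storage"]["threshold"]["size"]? 60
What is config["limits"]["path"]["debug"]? "localhost"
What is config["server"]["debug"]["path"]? True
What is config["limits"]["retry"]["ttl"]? 80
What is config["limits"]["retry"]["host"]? 6379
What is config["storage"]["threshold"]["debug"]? 4096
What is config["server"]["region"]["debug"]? True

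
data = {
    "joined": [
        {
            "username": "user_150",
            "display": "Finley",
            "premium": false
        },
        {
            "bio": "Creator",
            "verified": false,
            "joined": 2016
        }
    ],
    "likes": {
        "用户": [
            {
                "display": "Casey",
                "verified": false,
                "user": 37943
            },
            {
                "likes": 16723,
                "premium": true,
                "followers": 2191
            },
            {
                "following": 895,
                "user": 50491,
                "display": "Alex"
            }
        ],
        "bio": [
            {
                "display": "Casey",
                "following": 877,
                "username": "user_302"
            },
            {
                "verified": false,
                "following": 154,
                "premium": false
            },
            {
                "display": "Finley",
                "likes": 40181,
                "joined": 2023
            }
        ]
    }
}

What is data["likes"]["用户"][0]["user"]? 37943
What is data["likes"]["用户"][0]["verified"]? False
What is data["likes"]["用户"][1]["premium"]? True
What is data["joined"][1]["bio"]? "Creator"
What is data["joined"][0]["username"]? "user_150"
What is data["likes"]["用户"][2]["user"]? 50491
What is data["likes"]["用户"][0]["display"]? "Casey"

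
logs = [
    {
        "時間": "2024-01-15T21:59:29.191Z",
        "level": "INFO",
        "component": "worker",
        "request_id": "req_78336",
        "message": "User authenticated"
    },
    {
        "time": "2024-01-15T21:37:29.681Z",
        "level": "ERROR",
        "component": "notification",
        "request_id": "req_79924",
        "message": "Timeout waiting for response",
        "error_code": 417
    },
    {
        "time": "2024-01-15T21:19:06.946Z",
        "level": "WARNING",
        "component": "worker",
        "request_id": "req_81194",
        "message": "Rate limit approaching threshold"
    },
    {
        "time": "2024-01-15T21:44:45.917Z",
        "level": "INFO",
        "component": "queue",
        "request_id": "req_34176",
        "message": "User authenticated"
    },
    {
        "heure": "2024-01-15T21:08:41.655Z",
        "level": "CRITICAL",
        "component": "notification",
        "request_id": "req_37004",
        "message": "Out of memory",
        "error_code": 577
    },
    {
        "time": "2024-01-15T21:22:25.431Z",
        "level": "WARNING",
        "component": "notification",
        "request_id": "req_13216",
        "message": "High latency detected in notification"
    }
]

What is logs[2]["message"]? "Rate limit approaching threshold"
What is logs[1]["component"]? "notification"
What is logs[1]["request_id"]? "req_79924"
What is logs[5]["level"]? "WARNING"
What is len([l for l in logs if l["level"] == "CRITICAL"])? 1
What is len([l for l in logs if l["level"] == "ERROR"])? 1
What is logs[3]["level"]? "INFO"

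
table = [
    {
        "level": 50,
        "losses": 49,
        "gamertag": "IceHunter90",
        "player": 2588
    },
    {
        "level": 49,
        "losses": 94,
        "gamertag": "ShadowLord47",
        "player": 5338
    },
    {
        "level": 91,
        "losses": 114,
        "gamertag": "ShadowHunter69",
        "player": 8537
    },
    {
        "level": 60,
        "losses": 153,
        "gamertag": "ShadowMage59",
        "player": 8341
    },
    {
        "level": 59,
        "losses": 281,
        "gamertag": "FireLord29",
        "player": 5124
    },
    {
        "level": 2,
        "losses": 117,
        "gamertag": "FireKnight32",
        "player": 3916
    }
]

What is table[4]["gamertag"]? "FireLord29"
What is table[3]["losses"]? 153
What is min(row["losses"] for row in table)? 49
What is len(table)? 6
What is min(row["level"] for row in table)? 2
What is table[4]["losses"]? 281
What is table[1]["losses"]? 94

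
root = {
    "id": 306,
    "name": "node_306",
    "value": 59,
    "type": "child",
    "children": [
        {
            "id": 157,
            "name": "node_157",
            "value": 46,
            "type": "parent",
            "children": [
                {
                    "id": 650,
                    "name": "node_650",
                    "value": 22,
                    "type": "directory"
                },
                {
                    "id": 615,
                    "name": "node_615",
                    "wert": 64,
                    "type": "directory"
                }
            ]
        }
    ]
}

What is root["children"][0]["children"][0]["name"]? "node_650"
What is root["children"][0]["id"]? 157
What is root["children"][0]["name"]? "node_157"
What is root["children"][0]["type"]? "parent"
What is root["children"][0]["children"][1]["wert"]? 64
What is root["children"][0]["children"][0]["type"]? "directory"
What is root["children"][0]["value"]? 46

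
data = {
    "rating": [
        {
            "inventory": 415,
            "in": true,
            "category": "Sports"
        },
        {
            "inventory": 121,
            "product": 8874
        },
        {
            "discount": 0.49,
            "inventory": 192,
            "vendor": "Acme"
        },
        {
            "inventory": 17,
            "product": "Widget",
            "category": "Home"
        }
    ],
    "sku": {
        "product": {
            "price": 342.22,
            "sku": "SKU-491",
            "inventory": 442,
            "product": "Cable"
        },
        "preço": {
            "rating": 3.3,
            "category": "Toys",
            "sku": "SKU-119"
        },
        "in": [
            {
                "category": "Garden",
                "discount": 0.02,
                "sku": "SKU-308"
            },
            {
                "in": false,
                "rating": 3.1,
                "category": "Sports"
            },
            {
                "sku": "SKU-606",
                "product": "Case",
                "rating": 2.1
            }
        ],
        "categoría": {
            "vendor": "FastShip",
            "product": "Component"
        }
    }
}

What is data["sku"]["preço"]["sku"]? "SKU-119"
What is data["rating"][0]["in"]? True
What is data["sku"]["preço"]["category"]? "Toys"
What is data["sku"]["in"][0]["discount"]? 0.02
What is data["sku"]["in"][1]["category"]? "Sports"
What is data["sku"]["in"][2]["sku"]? "SKU-606"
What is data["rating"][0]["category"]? "Sports"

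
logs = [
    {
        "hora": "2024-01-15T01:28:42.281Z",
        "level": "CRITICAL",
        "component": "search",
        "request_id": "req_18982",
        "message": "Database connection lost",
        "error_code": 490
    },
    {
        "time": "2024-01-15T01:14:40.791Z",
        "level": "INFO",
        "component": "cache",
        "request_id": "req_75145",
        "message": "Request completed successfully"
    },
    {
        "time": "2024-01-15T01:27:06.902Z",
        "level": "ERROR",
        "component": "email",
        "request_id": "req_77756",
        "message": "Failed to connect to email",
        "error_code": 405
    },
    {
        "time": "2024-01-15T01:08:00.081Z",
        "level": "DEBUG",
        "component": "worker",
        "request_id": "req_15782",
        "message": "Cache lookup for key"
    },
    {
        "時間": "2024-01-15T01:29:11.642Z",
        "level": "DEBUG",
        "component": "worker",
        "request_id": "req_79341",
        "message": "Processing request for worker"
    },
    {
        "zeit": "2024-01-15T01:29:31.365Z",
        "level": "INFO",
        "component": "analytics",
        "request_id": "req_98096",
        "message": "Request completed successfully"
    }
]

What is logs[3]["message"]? "Cache lookup for key"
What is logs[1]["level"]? "INFO"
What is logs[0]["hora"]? "2024-01-15T01:28:42.281Z"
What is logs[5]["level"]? "INFO"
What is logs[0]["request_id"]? "req_18982"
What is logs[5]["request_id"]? "req_98096"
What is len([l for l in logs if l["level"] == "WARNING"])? 0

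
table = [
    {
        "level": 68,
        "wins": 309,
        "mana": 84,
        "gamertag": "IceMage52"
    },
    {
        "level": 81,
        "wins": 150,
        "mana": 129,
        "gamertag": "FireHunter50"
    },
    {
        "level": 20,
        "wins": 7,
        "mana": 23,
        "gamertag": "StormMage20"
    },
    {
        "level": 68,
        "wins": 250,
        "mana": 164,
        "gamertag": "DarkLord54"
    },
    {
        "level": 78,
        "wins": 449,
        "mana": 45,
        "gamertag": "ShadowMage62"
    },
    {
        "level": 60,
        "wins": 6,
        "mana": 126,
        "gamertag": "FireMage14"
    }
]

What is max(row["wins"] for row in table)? 449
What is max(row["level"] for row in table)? 81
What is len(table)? 6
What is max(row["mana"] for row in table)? 164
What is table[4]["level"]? 78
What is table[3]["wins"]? 250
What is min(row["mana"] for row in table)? 23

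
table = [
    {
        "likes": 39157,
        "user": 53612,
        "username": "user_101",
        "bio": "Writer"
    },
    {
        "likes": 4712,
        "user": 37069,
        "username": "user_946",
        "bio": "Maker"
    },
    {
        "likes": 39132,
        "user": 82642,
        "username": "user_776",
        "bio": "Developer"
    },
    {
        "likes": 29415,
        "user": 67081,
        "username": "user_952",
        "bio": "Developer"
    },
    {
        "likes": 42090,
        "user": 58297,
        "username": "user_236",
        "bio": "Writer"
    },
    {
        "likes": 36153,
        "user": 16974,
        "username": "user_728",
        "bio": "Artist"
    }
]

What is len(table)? 6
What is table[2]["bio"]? "Developer"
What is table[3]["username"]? "user_952"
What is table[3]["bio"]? "Developer"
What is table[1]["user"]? 37069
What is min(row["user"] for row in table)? 16974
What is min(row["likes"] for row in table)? 4712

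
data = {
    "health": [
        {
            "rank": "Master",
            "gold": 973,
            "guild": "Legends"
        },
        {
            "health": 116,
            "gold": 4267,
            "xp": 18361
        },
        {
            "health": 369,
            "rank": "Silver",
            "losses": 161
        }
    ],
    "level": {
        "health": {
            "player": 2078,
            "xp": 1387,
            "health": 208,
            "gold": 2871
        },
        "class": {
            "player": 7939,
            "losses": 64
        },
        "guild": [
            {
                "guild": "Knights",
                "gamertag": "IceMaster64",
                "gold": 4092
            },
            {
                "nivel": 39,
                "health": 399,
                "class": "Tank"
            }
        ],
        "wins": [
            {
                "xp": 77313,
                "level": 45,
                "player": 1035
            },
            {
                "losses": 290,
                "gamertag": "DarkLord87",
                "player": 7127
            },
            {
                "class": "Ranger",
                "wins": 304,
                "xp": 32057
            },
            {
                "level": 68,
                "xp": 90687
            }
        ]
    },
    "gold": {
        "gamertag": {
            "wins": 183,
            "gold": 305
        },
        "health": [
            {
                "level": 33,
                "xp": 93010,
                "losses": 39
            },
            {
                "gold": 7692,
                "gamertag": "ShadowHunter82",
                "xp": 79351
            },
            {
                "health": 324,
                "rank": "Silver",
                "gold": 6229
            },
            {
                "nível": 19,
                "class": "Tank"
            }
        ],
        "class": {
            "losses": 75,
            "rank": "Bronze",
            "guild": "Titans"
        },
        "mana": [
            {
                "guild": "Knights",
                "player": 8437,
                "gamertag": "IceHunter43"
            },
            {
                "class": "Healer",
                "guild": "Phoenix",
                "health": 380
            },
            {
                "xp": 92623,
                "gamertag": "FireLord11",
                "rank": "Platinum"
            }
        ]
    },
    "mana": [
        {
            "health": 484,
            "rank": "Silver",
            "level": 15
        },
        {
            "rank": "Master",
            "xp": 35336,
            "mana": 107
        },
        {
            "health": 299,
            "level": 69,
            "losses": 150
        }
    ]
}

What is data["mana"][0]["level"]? 15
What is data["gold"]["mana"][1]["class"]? "Healer"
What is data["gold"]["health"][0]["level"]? 33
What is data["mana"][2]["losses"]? 150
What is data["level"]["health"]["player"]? 2078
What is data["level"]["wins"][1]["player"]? 7127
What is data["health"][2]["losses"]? 161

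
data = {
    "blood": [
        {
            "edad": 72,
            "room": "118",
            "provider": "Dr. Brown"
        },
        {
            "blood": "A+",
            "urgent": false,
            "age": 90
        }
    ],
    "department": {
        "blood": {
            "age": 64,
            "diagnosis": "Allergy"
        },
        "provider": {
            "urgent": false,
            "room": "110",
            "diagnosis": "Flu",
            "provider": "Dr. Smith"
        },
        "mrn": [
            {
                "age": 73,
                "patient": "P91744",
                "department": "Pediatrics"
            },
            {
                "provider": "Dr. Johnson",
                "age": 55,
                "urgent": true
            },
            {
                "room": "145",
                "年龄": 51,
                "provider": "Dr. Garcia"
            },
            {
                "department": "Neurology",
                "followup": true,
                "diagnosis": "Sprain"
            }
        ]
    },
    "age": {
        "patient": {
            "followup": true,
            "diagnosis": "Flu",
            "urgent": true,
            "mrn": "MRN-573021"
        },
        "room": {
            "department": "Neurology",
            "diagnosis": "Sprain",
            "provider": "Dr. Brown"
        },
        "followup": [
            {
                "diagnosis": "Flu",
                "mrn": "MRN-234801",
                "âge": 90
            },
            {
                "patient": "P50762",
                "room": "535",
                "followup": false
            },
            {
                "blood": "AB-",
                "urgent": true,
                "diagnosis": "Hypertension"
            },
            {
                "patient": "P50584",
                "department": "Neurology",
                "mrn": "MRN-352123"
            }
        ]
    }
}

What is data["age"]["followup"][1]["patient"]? "P50762"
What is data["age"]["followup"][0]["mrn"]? "MRN-234801"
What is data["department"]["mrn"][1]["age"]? 55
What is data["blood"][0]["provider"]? "Dr. Brown"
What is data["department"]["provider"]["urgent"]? False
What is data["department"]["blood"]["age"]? 64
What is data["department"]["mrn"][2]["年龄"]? 51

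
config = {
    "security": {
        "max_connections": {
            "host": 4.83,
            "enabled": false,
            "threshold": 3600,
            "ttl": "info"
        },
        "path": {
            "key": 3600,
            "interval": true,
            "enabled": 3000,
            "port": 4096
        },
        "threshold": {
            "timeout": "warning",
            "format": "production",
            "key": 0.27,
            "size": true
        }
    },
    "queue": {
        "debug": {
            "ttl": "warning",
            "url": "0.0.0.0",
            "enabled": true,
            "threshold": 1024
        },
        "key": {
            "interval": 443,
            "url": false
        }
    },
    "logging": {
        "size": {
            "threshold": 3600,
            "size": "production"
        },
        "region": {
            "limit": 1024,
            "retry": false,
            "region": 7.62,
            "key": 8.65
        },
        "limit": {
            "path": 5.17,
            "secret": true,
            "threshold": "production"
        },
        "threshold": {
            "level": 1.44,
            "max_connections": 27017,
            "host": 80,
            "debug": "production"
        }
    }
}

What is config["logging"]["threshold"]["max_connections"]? 27017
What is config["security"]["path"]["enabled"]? 3000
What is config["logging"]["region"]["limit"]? 1024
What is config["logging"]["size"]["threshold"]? 3600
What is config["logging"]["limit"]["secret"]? True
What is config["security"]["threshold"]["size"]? True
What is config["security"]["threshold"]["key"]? 0.27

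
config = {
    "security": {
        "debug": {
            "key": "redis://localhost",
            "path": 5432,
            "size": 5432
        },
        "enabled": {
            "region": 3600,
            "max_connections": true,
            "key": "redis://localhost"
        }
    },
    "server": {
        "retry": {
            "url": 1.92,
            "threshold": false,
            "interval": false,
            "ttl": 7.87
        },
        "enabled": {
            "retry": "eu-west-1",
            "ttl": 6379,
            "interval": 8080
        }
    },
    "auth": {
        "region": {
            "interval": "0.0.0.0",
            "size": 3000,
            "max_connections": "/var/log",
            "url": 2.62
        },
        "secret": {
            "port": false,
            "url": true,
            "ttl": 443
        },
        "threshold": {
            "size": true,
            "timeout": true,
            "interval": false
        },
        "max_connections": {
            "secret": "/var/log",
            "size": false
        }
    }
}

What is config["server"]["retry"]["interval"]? False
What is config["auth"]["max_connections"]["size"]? False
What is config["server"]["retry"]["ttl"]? 7.87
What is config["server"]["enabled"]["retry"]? "eu-west-1"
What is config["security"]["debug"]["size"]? 5432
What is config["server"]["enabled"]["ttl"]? 6379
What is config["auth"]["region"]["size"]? 3000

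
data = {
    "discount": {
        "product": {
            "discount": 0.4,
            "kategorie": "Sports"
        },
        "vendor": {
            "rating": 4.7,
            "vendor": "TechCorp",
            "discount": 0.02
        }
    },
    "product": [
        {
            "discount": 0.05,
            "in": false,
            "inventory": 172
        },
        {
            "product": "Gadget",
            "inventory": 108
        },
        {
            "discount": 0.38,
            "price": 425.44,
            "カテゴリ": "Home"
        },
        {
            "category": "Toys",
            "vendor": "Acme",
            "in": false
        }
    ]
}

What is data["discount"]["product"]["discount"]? 0.4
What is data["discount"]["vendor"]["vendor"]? "TechCorp"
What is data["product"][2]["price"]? 425.44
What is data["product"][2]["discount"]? 0.38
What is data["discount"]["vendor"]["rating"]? 4.7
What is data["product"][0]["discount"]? 0.05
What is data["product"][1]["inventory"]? 108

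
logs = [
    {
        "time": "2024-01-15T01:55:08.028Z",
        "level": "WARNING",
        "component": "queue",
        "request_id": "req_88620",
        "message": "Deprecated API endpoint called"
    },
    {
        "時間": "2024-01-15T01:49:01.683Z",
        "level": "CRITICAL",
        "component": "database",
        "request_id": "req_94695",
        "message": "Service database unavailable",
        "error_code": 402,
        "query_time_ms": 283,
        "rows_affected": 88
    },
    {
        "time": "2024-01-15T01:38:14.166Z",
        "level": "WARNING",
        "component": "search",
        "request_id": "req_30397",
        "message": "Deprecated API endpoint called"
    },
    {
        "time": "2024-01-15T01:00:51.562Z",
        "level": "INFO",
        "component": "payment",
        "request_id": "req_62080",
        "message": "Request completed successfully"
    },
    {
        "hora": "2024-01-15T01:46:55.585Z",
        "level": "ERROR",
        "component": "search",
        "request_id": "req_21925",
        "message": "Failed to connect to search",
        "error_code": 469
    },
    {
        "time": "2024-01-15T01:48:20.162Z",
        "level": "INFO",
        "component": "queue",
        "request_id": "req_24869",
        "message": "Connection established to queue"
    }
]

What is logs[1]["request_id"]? "req_94695"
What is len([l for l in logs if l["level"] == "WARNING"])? 2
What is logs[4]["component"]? "search"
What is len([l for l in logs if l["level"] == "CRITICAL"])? 1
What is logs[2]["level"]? "WARNING"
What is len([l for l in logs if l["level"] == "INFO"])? 2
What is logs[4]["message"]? "Failed to connect to search"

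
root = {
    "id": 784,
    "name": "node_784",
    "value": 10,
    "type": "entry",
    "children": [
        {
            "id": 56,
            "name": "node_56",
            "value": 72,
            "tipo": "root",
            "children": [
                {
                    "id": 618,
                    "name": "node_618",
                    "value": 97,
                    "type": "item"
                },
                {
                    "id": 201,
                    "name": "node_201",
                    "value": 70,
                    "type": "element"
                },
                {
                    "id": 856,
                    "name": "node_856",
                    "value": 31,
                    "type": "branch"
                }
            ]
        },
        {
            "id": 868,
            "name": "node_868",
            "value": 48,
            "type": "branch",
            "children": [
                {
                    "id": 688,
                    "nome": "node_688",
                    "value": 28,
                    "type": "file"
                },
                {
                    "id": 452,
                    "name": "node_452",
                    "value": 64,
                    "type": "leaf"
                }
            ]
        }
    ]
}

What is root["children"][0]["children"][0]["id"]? 618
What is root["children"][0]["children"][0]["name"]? "node_618"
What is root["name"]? "node_784"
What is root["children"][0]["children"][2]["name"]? "node_856"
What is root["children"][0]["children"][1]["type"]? "element"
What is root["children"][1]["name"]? "node_868"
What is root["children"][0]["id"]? 56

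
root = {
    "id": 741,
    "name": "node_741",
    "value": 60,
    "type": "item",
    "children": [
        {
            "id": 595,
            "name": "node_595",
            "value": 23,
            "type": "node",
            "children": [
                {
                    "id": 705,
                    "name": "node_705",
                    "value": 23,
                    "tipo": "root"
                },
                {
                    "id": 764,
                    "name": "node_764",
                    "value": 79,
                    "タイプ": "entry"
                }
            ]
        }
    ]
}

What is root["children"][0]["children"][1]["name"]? "node_764"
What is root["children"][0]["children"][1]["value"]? 79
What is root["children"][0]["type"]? "node"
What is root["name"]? "node_741"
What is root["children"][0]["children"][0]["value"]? 23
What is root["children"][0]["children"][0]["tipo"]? "root"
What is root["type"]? "item"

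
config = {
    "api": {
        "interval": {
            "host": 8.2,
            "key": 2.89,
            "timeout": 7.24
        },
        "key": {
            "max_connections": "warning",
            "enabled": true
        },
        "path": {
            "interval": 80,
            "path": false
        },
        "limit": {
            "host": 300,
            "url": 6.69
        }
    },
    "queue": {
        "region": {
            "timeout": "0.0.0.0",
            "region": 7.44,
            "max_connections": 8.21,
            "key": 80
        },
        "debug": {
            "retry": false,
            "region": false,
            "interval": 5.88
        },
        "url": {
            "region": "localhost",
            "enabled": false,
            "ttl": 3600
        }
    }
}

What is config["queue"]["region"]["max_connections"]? 8.21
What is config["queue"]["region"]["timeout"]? "0.0.0.0"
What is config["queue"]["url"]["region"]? "localhost"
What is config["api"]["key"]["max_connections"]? "warning"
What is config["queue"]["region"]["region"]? 7.44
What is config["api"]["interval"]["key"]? 2.89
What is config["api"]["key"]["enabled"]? True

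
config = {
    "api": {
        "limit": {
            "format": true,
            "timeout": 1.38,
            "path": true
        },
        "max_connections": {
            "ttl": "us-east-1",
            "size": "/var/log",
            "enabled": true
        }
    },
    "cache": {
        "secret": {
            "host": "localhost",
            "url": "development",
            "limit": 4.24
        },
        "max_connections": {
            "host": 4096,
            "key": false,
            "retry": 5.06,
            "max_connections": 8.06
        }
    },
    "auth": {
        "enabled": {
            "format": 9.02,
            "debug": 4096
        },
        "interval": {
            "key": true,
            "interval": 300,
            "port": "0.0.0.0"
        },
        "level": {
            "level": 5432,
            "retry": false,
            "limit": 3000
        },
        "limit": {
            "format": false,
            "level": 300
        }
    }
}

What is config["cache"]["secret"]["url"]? "development"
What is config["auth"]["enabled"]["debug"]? 4096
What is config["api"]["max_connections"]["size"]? "/var/log"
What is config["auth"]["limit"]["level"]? 300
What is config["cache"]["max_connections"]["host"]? 4096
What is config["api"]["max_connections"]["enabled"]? True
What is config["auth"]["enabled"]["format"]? 9.02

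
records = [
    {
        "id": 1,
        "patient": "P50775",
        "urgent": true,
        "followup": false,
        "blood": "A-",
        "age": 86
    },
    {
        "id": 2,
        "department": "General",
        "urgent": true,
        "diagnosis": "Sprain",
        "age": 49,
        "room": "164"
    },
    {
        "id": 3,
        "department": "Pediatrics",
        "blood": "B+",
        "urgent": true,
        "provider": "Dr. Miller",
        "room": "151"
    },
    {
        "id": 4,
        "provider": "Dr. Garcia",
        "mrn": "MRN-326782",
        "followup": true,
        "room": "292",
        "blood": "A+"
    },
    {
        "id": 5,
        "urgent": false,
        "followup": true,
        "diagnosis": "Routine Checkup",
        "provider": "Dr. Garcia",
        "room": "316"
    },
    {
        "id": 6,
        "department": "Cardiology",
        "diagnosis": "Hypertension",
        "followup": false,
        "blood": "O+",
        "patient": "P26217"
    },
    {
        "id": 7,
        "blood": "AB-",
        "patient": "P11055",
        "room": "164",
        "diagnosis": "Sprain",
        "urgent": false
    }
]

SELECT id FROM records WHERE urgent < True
[5, 7]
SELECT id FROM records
[1, 2, 3, 4, 5, 6, 7]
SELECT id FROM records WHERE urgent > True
[]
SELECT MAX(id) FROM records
7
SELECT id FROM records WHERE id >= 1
[1, 2, 3, 4, 5, 6, 7]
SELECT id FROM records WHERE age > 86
[]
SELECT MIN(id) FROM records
1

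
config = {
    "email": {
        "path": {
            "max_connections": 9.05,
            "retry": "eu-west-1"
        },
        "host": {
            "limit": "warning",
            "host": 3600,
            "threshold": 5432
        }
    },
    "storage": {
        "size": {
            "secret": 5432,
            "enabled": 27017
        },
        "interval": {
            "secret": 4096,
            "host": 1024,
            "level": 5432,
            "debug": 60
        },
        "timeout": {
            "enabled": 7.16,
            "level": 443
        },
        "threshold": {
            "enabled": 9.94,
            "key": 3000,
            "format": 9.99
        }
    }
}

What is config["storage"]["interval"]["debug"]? 60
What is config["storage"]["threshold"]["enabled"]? 9.94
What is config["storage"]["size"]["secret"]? 5432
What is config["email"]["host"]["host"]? 3600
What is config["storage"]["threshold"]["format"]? 9.99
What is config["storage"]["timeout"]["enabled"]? 7.16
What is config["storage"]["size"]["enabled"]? 27017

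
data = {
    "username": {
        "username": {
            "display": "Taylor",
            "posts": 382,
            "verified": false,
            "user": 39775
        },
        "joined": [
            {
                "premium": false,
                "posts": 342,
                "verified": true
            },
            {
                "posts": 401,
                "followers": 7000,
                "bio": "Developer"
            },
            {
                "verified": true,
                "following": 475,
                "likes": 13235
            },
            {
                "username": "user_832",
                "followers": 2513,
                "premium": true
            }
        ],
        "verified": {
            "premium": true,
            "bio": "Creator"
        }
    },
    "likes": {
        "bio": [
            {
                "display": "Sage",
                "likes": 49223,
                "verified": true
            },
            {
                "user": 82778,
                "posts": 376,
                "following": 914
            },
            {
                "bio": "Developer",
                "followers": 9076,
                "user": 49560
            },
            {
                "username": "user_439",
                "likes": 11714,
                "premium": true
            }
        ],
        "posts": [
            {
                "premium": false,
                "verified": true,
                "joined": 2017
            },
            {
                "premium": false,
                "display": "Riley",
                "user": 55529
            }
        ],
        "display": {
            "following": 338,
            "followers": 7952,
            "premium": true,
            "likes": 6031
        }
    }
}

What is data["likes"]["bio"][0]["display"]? "Sage"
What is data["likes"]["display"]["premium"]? True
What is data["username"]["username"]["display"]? "Taylor"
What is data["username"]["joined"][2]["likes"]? 13235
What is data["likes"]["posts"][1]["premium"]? False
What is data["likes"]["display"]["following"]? 338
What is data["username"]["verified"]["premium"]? True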